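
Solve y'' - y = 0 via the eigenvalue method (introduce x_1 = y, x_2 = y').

y(t) = C_1e^(t) + C_2e^(-t)

Let x_1 = y, x_2 = y'. Then x_1' = x_2 and x_2' = x_1.
A = [[0,1],[1,0]]; det(A-λI) = λ^2 - 1.
Eigenvalues λ = 1, -1 with eigenvectors (1,1), (1,-1).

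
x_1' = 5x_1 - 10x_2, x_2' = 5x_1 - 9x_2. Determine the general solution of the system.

x_1(t) = C_1e^(-2t)sin(t) + 3C_1e^(-2t)cos(t) + 3C_2e^(-2t)sin(t) - C_2e^(-2t)cos(t), x_2(t) = C_1e^(-2t)sin(t) + 2C_1e^(-2t)cos(t) + 2C_2e^(-2t)sin(t) - C_2e^(-2t)cos(t)

Coefficient matrix A = [[5, -10], [5, -9]].
Characteristic polynomial det(A - λI) = λ^2 + 4λ + 5 = 0.
Eigenvalues λ = -2 ± i (complex conjugate pair).
For λ=-2+i: an eigenvector is (3,2) - i(1,1) = (3 - i, 2 - i).
A real fundamental pair from Re and Im of e^((-2+i)t)v: X_1 = e^(-2t)(cos(t)·(3,2) + sin(t)·(1,1)), X_2 = e^(-2t)(sin(t)·(3,2) - cos(t)·(1,1)).
General solution: C_1X_1 + C_2X_2.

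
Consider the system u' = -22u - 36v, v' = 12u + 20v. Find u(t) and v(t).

u(t) = -3c_1e^(2t) - 2c_2e^(-4t), v(t) = 2c_1e^(2t) + c_2e^(-4t)

Coefficient matrix A = [[-22, -36], [12, 20]].
Characteristic polynomial det(A - λI) = λ^2 + 2λ - 8 = 0.
Eigenvalues λ = 2, -4.
For λ=2: (A-λI) row 1 is [-24, -36], so an eigenvector is (-3, 2).
For λ=-4: (A-λI) row 1 is [-18, -36], so an eigenvector is (-2, 1).
General solution: c_1e^(2t)(-3,2) + c_2e^(-4t)(-2,1).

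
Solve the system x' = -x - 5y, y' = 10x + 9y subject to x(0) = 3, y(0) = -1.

x(t) = -2e^(4t)sin(5t) + 3e^(4t)cos(5t), y(t) = 5e^(4t)sin(5t) - e^(4t)cos(5t)

Coefficient matrix A = [[-1, -5], [10, 9]].
Characteristic polynomial det(A - λI) = λ^2 - 8λ + 41 = 0.
Eigenvalues λ = 4 ± 5i (complex conjugate pair).
For λ=4+5i: an eigenvector is (0,1) - i(-1,1) = (0 + i, 1 - i).
A real fundamental pair from Re and Im of e^((4+5i)t)v: X_1 = e^(4t)(cos(5t)·(0,1) + sin(5t)·(-1,1)), X_2 = e^(4t)(sin(5t)·(0,1) - cos(5t)·(-1,1)).
General solution: C_1X_1 + C_2X_2.
Applying x(0)=3, y(0)=-1 gives C_1=2, C_2=3.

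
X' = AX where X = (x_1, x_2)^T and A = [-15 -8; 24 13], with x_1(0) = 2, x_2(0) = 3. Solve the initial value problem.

x_1(t) = -12e^(t) + 14e^(-3t), x_2(t) = 24e^(t) - 21e^(-3t)

Coefficient matrix A = [[-15, -8], [24, 13]].
Characteristic polynomial det(A - λI) = λ^2 + 2λ - 3 = 0.
Eigenvalues λ = 1, -3.
For λ=1: (A-λI) row 1 is [-16, -8], so an eigenvector is (-1, 2).
For λ=-3: (A-λI) row 1 is [-12, -8], so an eigenvector is (-2, 3).
General solution: c_1e^(t)(-1,2) + c_2e^(-3t)(-2,3).
Applying x_1(0)=2, x_2(0)=3 gives c_1=12, c_2=-7.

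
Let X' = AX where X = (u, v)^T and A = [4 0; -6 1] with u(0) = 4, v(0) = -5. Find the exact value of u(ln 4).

A = [[4,0],[-6,1]]; eigenvalues λ = 4, 1.
Eigenvectors: (1,-2) for λ=4, (0,1) for λ=1.
From the initial condition, c_1 = 4, c_2 = 3.
u(ln 4) = (4)(4^4)(1) + (3)(4^1)(0) = 1024.

1024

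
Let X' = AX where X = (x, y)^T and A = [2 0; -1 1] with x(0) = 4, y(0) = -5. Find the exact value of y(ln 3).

A = [[2,0],[-1,1]]; eigenvalues λ = 1, 2.
Eigenvectors: (0,-1) for λ=1, (-1,1) for λ=2.
From the initial condition, c_1 = 1, c_2 = -4.
y(ln 3) = (1)(3^1)(-1) + (-4)(3^2)(1) = -39.

-39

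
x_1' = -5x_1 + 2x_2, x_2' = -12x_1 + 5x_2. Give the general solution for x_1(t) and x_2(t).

Coefficient matrix A = [[-5, 2], [-12, 5]].
Characteristic polynomial det(A - λI) = λ^2 - 1 = 0.
Eigenvalues λ = 1, -1.
For λ=1: (A-λI) row 1 is [-6, 2], so an eigenvector is (1, 3).
For λ=-1: (A-λI) row 1 is [-4, 2], so an eigenvector is (-1, -2).
General solution: K_1e^(t)(1,3) + K_2e^(-t)(-1,-2).

x_1(t) = K_1e^(t) - K_2e^(-t), x_2(t) = 3K_1e^(t) - 2K_2e^(-t)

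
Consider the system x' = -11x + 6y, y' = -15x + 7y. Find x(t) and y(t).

Coefficient matrix A = [[-11, 6], [-15, 7]].
Characteristic polynomial det(A - λI) = λ^2 + 4λ + 13 = 0.
Eigenvalues λ = -2 ± 3i (complex conjugate pair).
For λ=-2+3i: an eigenvector is (-1,-2) - i(-1,-1) = (-1 + i, -2 + i).
A real fundamental pair from Re and Im of e^((-2+3i)t)v: X_1 = e^(-2t)(cos(3t)·(-1,-2) + sin(3t)·(-1,-1)), X_2 = e^(-2t)(sin(3t)·(-1,-2) - cos(3t)·(-1,-1)).
General solution: C_1X_1 + C_2X_2.

x(t) = -C_1e^(-2t)sin(3t) - C_1e^(-2t)cos(3t) - C_2e^(-2t)sin(3t) + C_2e^(-2t)cos(3t), y(t) = -C_1e^(-2t)sin(3t) - 2C_1e^(-2t)cos(3t) - 2C_2e^(-2t)sin(3t) + C_2e^(-2t)cos(3t)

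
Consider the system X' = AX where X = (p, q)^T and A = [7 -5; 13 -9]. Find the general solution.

p(t) = -2C_1e^(-t)sin(t) + C_1e^(-t)cos(t) + C_2e^(-t)sin(t) + 2C_2e^(-t)cos(t), q(t) = -3C_1e^(-t)sin(t) + 2C_1e^(-t)cos(t) + 2C_2e^(-t)sin(t) + 3C_2e^(-t)cos(t)

Coefficient matrix A = [[7, -5], [13, -9]].
Characteristic polynomial det(A - λI) = λ^2 + 2λ + 2 = 0.
Eigenvalues λ = -1 ± i (complex conjugate pair).
For λ=-1+i: an eigenvector is (1,2) - i(-2,-3) = (1 + 2i, 2 + 3i).
A real fundamental pair from Re and Im of e^((-1+i)t)v: X_1 = e^(-t)(cos(t)·(1,2) + sin(t)·(-2,-3)), X_2 = e^(-t)(sin(t)·(1,2) - cos(t)·(-2,-3)).
General solution: C_1X_1 + C_2X_2.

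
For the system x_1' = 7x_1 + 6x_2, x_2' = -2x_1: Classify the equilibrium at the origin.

unstable node

A = [[7,6],[-2,0]]; det(A-λI) = λ^2 - 7λ + 12.
λ = 3, 4: both positive.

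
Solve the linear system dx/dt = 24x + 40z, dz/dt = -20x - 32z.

x(t) = 3c_1e^(-4t)sin(4t) - c_1e^(-4t)cos(4t) - c_2e^(-4t)sin(4t) - 3c_2e^(-4t)cos(4t), z(t) = -2c_1e^(-4t)sin(4t) + c_1e^(-4t)cos(4t) + c_2e^(-4t)sin(4t) + 2c_2e^(-4t)cos(4t)

Coefficient matrix A = [[24, 40], [-20, -32]].
Characteristic polynomial det(A - λI) = λ^2 + 8λ + 32 = 0.
Eigenvalues λ = -4 ± 4i (complex conjugate pair).
For λ=-4+4i: an eigenvector is (-1,1) - i(3,-2) = (-1 - 3i, 1 + 2i).
A real fundamental pair from Re and Im of e^((-4+4i)t)v: X_1 = e^(-4t)(cos(4t)·(-1,1) + sin(4t)·(3,-2)), X_2 = e^(-4t)(sin(4t)·(-1,1) - cos(4t)·(3,-2)).
General solution: c_1X_1 + c_2X_2.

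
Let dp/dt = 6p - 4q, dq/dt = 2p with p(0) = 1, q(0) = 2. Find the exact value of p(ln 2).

A = [[6,-4],[2,0]]; eigenvalues λ = 2, 4.
Eigenvectors: (-1,-1) for λ=2, (-2,-1) for λ=4.
From the initial condition, c_1 = -3, c_2 = 1.
p(ln 2) = (-3)(2^2)(-1) + (1)(2^4)(-2) = -20.

-20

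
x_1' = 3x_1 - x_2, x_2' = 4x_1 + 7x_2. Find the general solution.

x_1(t) = -K_1e^(5t) - K_2te^(5t), x_2(t) = 2K_1e^(5t) + 2K_2te^(5t) + K_2e^(5t)

Coefficient matrix A = [[3, -1], [4, 7]].
Characteristic polynomial det(A - λI) = λ^2 - 10λ + 25 = 0.
Single eigenvalue λ = 5 with algebraic multiplicity 2.
Eigenvector v = (-1,2); generalized eigenvector w with (A-λI)w=v is (0,1).
General solution: e^(5t)[K_1·v + K_2·(t·v + w)].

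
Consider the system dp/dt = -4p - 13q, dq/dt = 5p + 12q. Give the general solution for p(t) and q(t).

Coefficient matrix A = [[-4, -13], [5, 12]].
Characteristic polynomial det(A - λI) = λ^2 - 8λ + 17 = 0.
Eigenvalues λ = 4 ± i (complex conjugate pair).
For λ=4+i: an eigenvector is (3,-2) - i(2,-1) = (3 - 2i, -2 + i).
A real fundamental pair from Re and Im of e^((4+i)t)v: X_1 = e^(4t)(cos(t)·(3,-2) + sin(t)·(2,-1)), X_2 = e^(4t)(sin(t)·(3,-2) - cos(t)·(2,-1)).
General solution: c_1X_1 + c_2X_2.

p(t) = 2c_1e^(4t)sin(t) + 3c_1e^(4t)cos(t) + 3c_2e^(4t)sin(t) - 2c_2e^(4t)cos(t), q(t) = -c_1e^(4t)sin(t) - 2c_1e^(4t)cos(t) - 2c_2e^(4t)sin(t) + c_2e^(4t)cos(t)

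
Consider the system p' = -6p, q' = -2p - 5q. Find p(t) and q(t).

Coefficient matrix A = [[-6, 0], [-2, -5]].
Characteristic polynomial det(A - λI) = λ^2 + 11λ + 30 = 0.
Eigenvalues λ = -6, -5.
For λ=-6: (A-λI) row 2 is [-2, 1], so an eigenvector is (-1, -2).
For λ=-5: (A-λI) row 1 is [-1, 0], so an eigenvector is (0, 1).
General solution: c_1e^(-6t)(-1,-2) + c_2e^(-5t)(0,1).

p(t) = -c_1e^(-6t), q(t) = -2c_1e^(-6t) + c_2e^(-5t)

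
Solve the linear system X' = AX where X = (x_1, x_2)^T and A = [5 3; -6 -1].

Coefficient matrix A = [[5, 3], [-6, -1]].
Characteristic polynomial det(A - λI) = λ^2 - 4λ + 13 = 0.
Eigenvalues λ = 2 ± 3i (complex conjugate pair).
For λ=2+3i: an eigenvector is (-1,1) - i(0,1) = (-1, 1 - i).
A real fundamental pair from Re and Im of e^((2+3i)t)v: X_1 = e^(2t)(cos(3t)·(-1,1) + sin(3t)·(0,1)), X_2 = e^(2t)(sin(3t)·(-1,1) - cos(3t)·(0,1)).
General solution: C_1X_1 + C_2X_2.

x_1(t) = -C_1e^(2t)cos(3t) - C_2e^(2t)sin(3t), x_2(t) = C_1e^(2t)sin(3t) + C_1e^(2t)cos(3t) + C_2e^(2t)sin(3t) - C_2e^(2t)cos(3t)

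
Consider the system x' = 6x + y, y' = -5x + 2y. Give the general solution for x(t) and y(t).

x(t) = c_1e^(4t)cos(t) + c_2e^(4t)sin(t), y(t) = -c_1e^(4t)sin(t) - 2c_1e^(4t)cos(t) - 2c_2e^(4t)sin(t) + c_2e^(4t)cos(t)

Coefficient matrix A = [[6, 1], [-5, 2]].
Characteristic polynomial det(A - λI) = λ^2 - 8λ + 17 = 0.
Eigenvalues λ = 4 ± i (complex conjugate pair).
For λ=4+i: an eigenvector is (1,-2) - i(0,-1) = (1, -2 + i).
A real fundamental pair from Re and Im of e^((4+i)t)v: X_1 = e^(4t)(cos(t)·(1,-2) + sin(t)·(0,-1)), X_2 = e^(4t)(sin(t)·(1,-2) - cos(t)·(0,-1)).
General solution: c_1X_1 + c_2X_2.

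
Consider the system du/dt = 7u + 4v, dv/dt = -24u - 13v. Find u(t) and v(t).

u(t) = -C_1e^(-t) - C_2e^(-5t), v(t) = 2C_1e^(-t) + 3C_2e^(-5t)

Coefficient matrix A = [[7, 4], [-24, -13]].
Characteristic polynomial det(A - λI) = λ^2 + 6λ + 5 = 0.
Eigenvalues λ = -1, -5.
For λ=-1: (A-λI) row 1 is [8, 4], so an eigenvector is (-1, 2).
For λ=-5: (A-λI) row 1 is [12, 4], so an eigenvector is (-1, 3).
General solution: C_1e^(-t)(-1,2) + C_2e^(-5t)(-1,3).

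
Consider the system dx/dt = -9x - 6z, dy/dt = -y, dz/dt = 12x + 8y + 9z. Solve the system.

Coefficient matrix A = [[-9, 0, -6], [0, -1, 0], [12, 8, 9]].
det(A - λI) = 0 gives eigenvalues λ = -3, 3, -1.
For λ=-3: eigenvector (1,0,-1).
For λ=3: eigenvector (-1,0,2).
For λ=-1: eigenvector (6,1,-8).
General solution: C_1e^(-3t)(1,0,-1) + C_2e^(3t)(-1,0,2) + C_3e^(-t)(6,1,-8).

x(t) = C_1e^(-3t) - C_2e^(3t) + 6C_3e^(-t), y(t) = C_3e^(-t), z(t) = -C_1e^(-3t) + 2C_2e^(3t) - 8C_3e^(-t)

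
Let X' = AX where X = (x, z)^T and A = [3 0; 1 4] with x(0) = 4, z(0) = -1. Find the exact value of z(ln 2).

A = [[3,0],[1,4]]; eigenvalues λ = 4, 3.
Eigenvectors: (0,1) for λ=4, (-1,1) for λ=3.
From the initial condition, c_1 = 3, c_2 = -4.
z(ln 2) = (3)(2^4)(1) + (-4)(2^3)(1) = 16.

16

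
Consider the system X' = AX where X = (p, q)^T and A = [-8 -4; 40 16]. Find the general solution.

Coefficient matrix A = [[-8, -4], [40, 16]].
Characteristic polynomial det(A - λI) = λ^2 - 8λ + 32 = 0.
Eigenvalues λ = 4 ± 4i (complex conjugate pair).
For λ=4+4i: an eigenvector is (-1,3) - i(0,-1) = (-1, 3 + i).
A real fundamental pair from Re and Im of e^((4+4i)t)v: X_1 = e^(4t)(cos(4t)·(-1,3) + sin(4t)·(0,-1)), X_2 = e^(4t)(sin(4t)·(-1,3) - cos(4t)·(0,-1)).
General solution: K_1X_1 + K_2X_2.

p(t) = -K_1e^(4t)cos(4t) - K_2e^(4t)sin(4t), q(t) = -K_1e^(4t)sin(4t) + 3K_1e^(4t)cos(4t) + 3K_2e^(4t)sin(4t) + K_2e^(4t)cos(4t)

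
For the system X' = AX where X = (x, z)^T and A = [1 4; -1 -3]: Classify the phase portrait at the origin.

stable improper node

A = [[1,4],[-1,-3]]; det(A-λI) = λ^2 + 2λ + 1.
repeated λ = -1 with a single eigenvector.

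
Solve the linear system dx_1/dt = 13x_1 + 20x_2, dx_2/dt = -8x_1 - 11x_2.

x_1(t) = 2K_1e^(t)sin(4t) - K_1e^(t)cos(4t) - K_2e^(t)sin(4t) - 2K_2e^(t)cos(4t), x_2(t) = -K_1e^(t)sin(4t) + K_1e^(t)cos(4t) + K_2e^(t)sin(4t) + K_2e^(t)cos(4t)

Coefficient matrix A = [[13, 20], [-8, -11]].
Characteristic polynomial det(A - λI) = λ^2 - 2λ + 17 = 0.
Eigenvalues λ = 1 ± 4i (complex conjugate pair).
For λ=1+4i: an eigenvector is (-1,1) - i(2,-1) = (-1 - 2i, 1 + i).
A real fundamental pair from Re and Im of e^((1+4i)t)v: X_1 = e^(t)(cos(4t)·(-1,1) + sin(4t)·(2,-1)), X_2 = e^(t)(sin(4t)·(-1,1) - cos(4t)·(2,-1)).
General solution: K_1X_1 + K_2X_2.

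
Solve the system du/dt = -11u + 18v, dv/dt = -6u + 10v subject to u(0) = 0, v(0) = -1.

Coefficient matrix A = [[-11, 18], [-6, 10]].
Characteristic polynomial det(A - λI) = λ^2 + λ - 2 = 0.
Eigenvalues λ = -2, 1.
For λ=-2: (A-λI) row 1 is [-9, 18], so an eigenvector is (-2, -1).
For λ=1: (A-λI) row 1 is [-12, 18], so an eigenvector is (-3, -2).
General solution: c_1e^(-2t)(-2,-1) + c_2e^(t)(-3,-2).
Applying u(0)=0, v(0)=-1 gives c_1=-3, c_2=2.

u(t) = -6e^(t) + 6e^(-2t), v(t) = -4e^(t) + 3e^(-2t)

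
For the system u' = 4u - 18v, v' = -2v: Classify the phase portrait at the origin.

A = [[4,-18],[0,-2]]; det(A-λI) = λ^2 - 2λ - 8.
λ = 4, -2: opposite signs.

saddle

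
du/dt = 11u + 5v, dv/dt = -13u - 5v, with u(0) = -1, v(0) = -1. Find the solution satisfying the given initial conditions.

Coefficient matrix A = [[11, 5], [-13, -5]].
Characteristic polynomial det(A - λI) = λ^2 - 6λ + 10 = 0.
Eigenvalues λ = 3 ± i (complex conjugate pair).
For λ=3+i: an eigenvector is (1,-2) - i(-2,3) = (1 + 2i, -2 - 3i).
A real fundamental pair from Re and Im of e^((3+i)t)v: X_1 = e^(3t)(cos(t)·(1,-2) + sin(t)·(-2,3)), X_2 = e^(3t)(sin(t)·(1,-2) - cos(t)·(-2,3)).
General solution: c_1X_1 + c_2X_2.
Applying u(0)=-1, v(0)=-1 gives c_1=5, c_2=-3.

u(t) = -13e^(3t)sin(t) - e^(3t)cos(t), v(t) = 21e^(3t)sin(t) - e^(3t)cos(t)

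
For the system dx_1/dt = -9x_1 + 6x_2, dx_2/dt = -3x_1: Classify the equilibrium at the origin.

stable node

A = [[-9,6],[-3,0]]; det(A-λI) = λ^2 + 9λ + 18.
λ = -3, -6: both negative.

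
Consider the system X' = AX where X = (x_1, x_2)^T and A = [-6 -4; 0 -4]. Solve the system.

x_1(t) = -2C_1e^(-4t) + C_2e^(-6t), x_2(t) = C_1e^(-4t)

Coefficient matrix A = [[-6, -4], [0, -4]].
Characteristic polynomial det(A - λI) = λ^2 + 10λ + 24 = 0.
Eigenvalues λ = -4, -6.
For λ=-4: (A-λI) row 1 is [-2, -4], so an eigenvector is (-2, 1).
For λ=-6: (A-λI) row 1 is [0, -4], so an eigenvector is (1, 0).
General solution: C_1e^(-4t)(-2,1) + C_2e^(-6t)(1,0).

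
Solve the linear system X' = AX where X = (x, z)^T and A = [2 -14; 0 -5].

x(t) = 2C_1e^(-5t) + C_2e^(2t), z(t) = C_1e^(-5t)

Coefficient matrix A = [[2, -14], [0, -5]].
Characteristic polynomial det(A - λI) = λ^2 + 3λ - 10 = 0.
Eigenvalues λ = -5, 2.
For λ=-5: (A-λI) row 1 is [7, -14], so an eigenvector is (2, 1).
For λ=2: (A-λI) row 1 is [0, -14], so an eigenvector is (1, 0).
General solution: C_1e^(-5t)(2,1) + C_2e^(2t)(1,0).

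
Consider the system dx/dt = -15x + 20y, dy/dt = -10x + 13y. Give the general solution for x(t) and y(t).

Coefficient matrix A = [[-15, 20], [-10, 13]].
Characteristic polynomial det(A - λI) = λ^2 + 2λ + 5 = 0.
Eigenvalues λ = -1 ± 2i (complex conjugate pair).
For λ=-1+2i: an eigenvector is (-1,-1) - i(-3,-2) = (-1 + 3i, -1 + 2i).
A real fundamental pair from Re and Im of e^((-1+2i)t)v: X_1 = e^(-t)(cos(2t)·(-1,-1) + sin(2t)·(-3,-2)), X_2 = e^(-t)(sin(2t)·(-1,-1) - cos(2t)·(-3,-2)).
General solution: C_1X_1 + C_2X_2.

x(t) = -3C_1e^(-t)sin(2t) - C_1e^(-t)cos(2t) - C_2e^(-t)sin(2t) + 3C_2e^(-t)cos(2t), y(t) = -2C_1e^(-t)sin(2t) - C_1e^(-t)cos(2t) - C_2e^(-t)sin(2t) + 2C_2e^(-t)cos(2t)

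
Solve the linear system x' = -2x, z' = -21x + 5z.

Coefficient matrix A = [[-2, 0], [-21, 5]].
Characteristic polynomial det(A - λI) = λ^2 - 3λ - 10 = 0.
Eigenvalues λ = -2, 5.
For λ=-2: (A-λI) row 2 is [-21, 7], so an eigenvector is (-1, -3).
For λ=5: (A-λI) row 1 is [-7, 0], so an eigenvector is (0, 1).
General solution: C_1e^(-2t)(-1,-3) + C_2e^(5t)(0,1).

x(t) = -C_1e^(-2t), z(t) = -3C_1e^(-2t) + C_2e^(5t)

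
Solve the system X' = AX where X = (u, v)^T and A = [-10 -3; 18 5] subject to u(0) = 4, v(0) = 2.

Coefficient matrix A = [[-10, -3], [18, 5]].
Characteristic polynomial det(A - λI) = λ^2 + 5λ + 4 = 0.
Eigenvalues λ = -4, -1.
For λ=-4: (A-λI) row 1 is [-6, -3], so an eigenvector is (-1, 2).
For λ=-1: (A-λI) row 1 is [-9, -3], so an eigenvector is (-1, 3).
General solution: C_1e^(-4t)(-1,2) + C_2e^(-t)(-1,3).
Applying u(0)=4, v(0)=2 gives C_1=-14, C_2=10.

u(t) = -10e^(-t) + 14e^(-4t), v(t) = 30e^(-t) - 28e^(-4t)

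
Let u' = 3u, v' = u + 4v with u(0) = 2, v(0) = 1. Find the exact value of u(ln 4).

A = [[3,0],[1,4]]; eigenvalues λ = 4, 3.
Eigenvectors: (0,-1) for λ=4, (-1,1) for λ=3.
From the initial condition, c_1 = -3, c_2 = -2.
u(ln 4) = (-3)(4^4)(0) + (-2)(4^3)(-1) = 128.

128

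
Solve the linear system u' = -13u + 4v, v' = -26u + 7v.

u(t) = C_1e^(-3t)sin(2t) - C_1e^(-3t)cos(2t) - C_2e^(-3t)sin(2t) - C_2e^(-3t)cos(2t), v(t) = 3C_1e^(-3t)sin(2t) - 2C_1e^(-3t)cos(2t) - 2C_2e^(-3t)sin(2t) - 3C_2e^(-3t)cos(2t)

Coefficient matrix A = [[-13, 4], [-26, 7]].
Characteristic polynomial det(A - λI) = λ^2 + 6λ + 13 = 0.
Eigenvalues λ = -3 ± 2i (complex conjugate pair).
For λ=-3+2i: an eigenvector is (-1,-2) - i(1,3) = (-1 - i, -2 - 3i).
A real fundamental pair from Re and Im of e^((-3+2i)t)v: X_1 = e^(-3t)(cos(2t)·(-1,-2) + sin(2t)·(1,3)), X_2 = e^(-3t)(sin(2t)·(-1,-2) - cos(2t)·(1,3)).
General solution: C_1X_1 + C_2X_2.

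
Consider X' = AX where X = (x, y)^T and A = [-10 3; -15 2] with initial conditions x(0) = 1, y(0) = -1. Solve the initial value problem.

x(t) = -3e^(-4t)sin(3t) + e^(-4t)cos(3t), y(t) = -7e^(-4t)sin(3t) - e^(-4t)cos(3t)

Coefficient matrix A = [[-10, 3], [-15, 2]].
Characteristic polynomial det(A - λI) = λ^2 + 8λ + 25 = 0.
Eigenvalues λ = -4 ± 3i (complex conjugate pair).
For λ=-4+3i: an eigenvector is (0,1) - i(1,2) = (0 - i, 1 - 2i).
A real fundamental pair from Re and Im of e^((-4+3i)t)v: X_1 = e^(-4t)(cos(3t)·(0,1) + sin(3t)·(1,2)), X_2 = e^(-4t)(sin(3t)·(0,1) - cos(3t)·(1,2)).
General solution: K_1X_1 + K_2X_2.
Applying x(0)=1, y(0)=-1 gives K_1=-3, K_2=-1.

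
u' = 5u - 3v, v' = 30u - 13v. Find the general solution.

Coefficient matrix A = [[5, -3], [30, -13]].
Characteristic polynomial det(A - λI) = λ^2 + 8λ + 25 = 0.
Eigenvalues λ = -4 ± 3i (complex conjugate pair).
For λ=-4+3i: an eigenvector is (0,1) - i(-1,-3) = (0 + i, 1 + 3i).
A real fundamental pair from Re and Im of e^((-4+3i)t)v: X_1 = e^(-4t)(cos(3t)·(0,1) + sin(3t)·(-1,-3)), X_2 = e^(-4t)(sin(3t)·(0,1) - cos(3t)·(-1,-3)).
General solution: c_1X_1 + c_2X_2.

u(t) = -c_1e^(-4t)sin(3t) + c_2e^(-4t)cos(3t), v(t) = -3c_1e^(-4t)sin(3t) + c_1e^(-4t)cos(3t) + c_2e^(-4t)sin(3t) + 3c_2e^(-4t)cos(3t)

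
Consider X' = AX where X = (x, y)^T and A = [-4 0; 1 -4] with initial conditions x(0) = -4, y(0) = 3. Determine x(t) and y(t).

x(t) = -4e^(-4t), y(t) = -4te^(-4t) + 3e^(-4t)

Coefficient matrix A = [[-4, 0], [1, -4]].
Characteristic polynomial det(A - λI) = λ^2 + 8λ + 16 = 0.
Single eigenvalue λ = -4 with algebraic multiplicity 2.
Eigenvector v = (0,1); generalized eigenvector w with (A-λI)w=v is (1,-2).
General solution: e^(-4t)[c_1·v + c_2·(t·v + w)].
Applying x(0)=-4, y(0)=3 gives c_1=-5, c_2=-4.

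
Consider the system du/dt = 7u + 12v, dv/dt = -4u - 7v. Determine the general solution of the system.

u(t) = -2c_1e^(t) + 3c_2e^(-t), v(t) = c_1e^(t) - 2c_2e^(-t)

Coefficient matrix A = [[7, 12], [-4, -7]].
Characteristic polynomial det(A - λI) = λ^2 - 1 = 0.
Eigenvalues λ = 1, -1.
For λ=1: (A-λI) row 1 is [6, 12], so an eigenvector is (-2, 1).
For λ=-1: (A-λI) row 1 is [8, 12], so an eigenvector is (3, -2).
General solution: c_1e^(t)(-2,1) + c_2e^(-t)(3,-2).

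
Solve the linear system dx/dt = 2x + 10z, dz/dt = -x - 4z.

x(t) = 3C_1e^(-t)sin(t) + C_1e^(-t)cos(t) + C_2e^(-t)sin(t) - 3C_2e^(-t)cos(t), z(t) = -C_1e^(-t)sin(t) + C_2e^(-t)cos(t)

Coefficient matrix A = [[2, 10], [-1, -4]].
Characteristic polynomial det(A - λI) = λ^2 + 2λ + 2 = 0.
Eigenvalues λ = -1 ± i (complex conjugate pair).
For λ=-1+i: an eigenvector is (1,0) - i(3,-1) = (1 - 3i, 0 + i).
A real fundamental pair from Re and Im of e^((-1+i)t)v: X_1 = e^(-t)(cos(t)·(1,0) + sin(t)·(3,-1)), X_2 = e^(-t)(sin(t)·(1,0) - cos(t)·(3,-1)).
General solution: C_1X_1 + C_2X_2.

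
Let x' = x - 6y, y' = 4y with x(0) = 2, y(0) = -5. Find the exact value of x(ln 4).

A = [[1,-6],[0,4]]; eigenvalues λ = 4, 1.
Eigenvectors: (2,-1) for λ=4, (1,0) for λ=1.
From the initial condition, c_1 = 5, c_2 = -8.
x(ln 4) = (5)(4^4)(2) + (-8)(4^1)(1) = 2528.

2528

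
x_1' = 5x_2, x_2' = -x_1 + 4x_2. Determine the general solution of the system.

x_1(t) = K_1e^(2t)sin(t) + 2K_1e^(2t)cos(t) + 2K_2e^(2t)sin(t) - K_2e^(2t)cos(t), x_2(t) = K_1e^(2t)cos(t) + K_2e^(2t)sin(t)

Coefficient matrix A = [[0, 5], [-1, 4]].
Characteristic polynomial det(A - λI) = λ^2 - 4λ + 5 = 0.
Eigenvalues λ = 2 ± i (complex conjugate pair).
For λ=2+i: an eigenvector is (2,1) - i(1,0) = (2 - i, 1).
A real fundamental pair from Re and Im of e^((2+i)t)v: X_1 = e^(2t)(cos(t)·(2,1) + sin(t)·(1,0)), X_2 = e^(2t)(sin(t)·(2,1) - cos(t)·(1,0)).
General solution: K_1X_1 + K_2X_2.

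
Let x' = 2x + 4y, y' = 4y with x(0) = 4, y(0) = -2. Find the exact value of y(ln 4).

A = [[2,4],[0,4]]; eigenvalues λ = 4, 2.
Eigenvectors: (2,1) for λ=4, (-1,0) for λ=2.
From the initial condition, c_1 = -2, c_2 = -8.
y(ln 4) = (-2)(4^4)(1) + (-8)(4^2)(0) = -512.

-512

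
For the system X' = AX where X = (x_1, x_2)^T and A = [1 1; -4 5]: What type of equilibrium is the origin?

A = [[1,1],[-4,5]]; det(A-λI) = λ^2 - 6λ + 9.
repeated λ = 3 with a single eigenvector.

unstable improper node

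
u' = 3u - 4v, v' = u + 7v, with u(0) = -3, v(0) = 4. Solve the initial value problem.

u(t) = -10te^(5t) - 3e^(5t), v(t) = 5te^(5t) + 4e^(5t)

Coefficient matrix A = [[3, -4], [1, 7]].
Characteristic polynomial det(A - λI) = λ^2 - 10λ + 25 = 0.
Single eigenvalue λ = 5 with algebraic multiplicity 2.
Eigenvector v = (2,-1); generalized eigenvector w with (A-λI)w=v is (-3,1).
General solution: e^(5t)[C_1·v + C_2·(t·v + w)].
Applying u(0)=-3, v(0)=4 gives C_1=-9, C_2=-5.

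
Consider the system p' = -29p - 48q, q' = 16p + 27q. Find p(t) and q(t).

p(t) = -3c_1e^(3t) - 2c_2e^(-5t), q(t) = 2c_1e^(3t) + c_2e^(-5t)

Coefficient matrix A = [[-29, -48], [16, 27]].
Characteristic polynomial det(A - λI) = λ^2 + 2λ - 15 = 0.
Eigenvalues λ = 3, -5.
For λ=3: (A-λI) row 1 is [-32, -48], so an eigenvector is (-3, 2).
For λ=-5: (A-λI) row 1 is [-24, -48], so an eigenvector is (-2, 1).
General solution: c_1e^(3t)(-3,2) + c_2e^(-5t)(-2,1).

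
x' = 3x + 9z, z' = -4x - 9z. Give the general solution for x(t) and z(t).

x(t) = 3c_1e^(-3t) + 3c_2te^(-3t) + 2c_2e^(-3t), z(t) = -2c_1e^(-3t) - 2c_2te^(-3t) - c_2e^(-3t)

Coefficient matrix A = [[3, 9], [-4, -9]].
Characteristic polynomial det(A - λI) = λ^2 + 6λ + 9 = 0.
Single eigenvalue λ = -3 with algebraic multiplicity 2.
Eigenvector v = (3,-2); generalized eigenvector w with (A-λI)w=v is (2,-1).
General solution: e^(-3t)[c_1·v + c_2·(t·v + w)].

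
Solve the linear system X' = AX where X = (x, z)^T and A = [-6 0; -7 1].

Coefficient matrix A = [[-6, 0], [-7, 1]].
Characteristic polynomial det(A - λI) = λ^2 + 5λ - 6 = 0.
Eigenvalues λ = 1, -6.
For λ=1: (A-λI) row 1 is [-7, 0], so an eigenvector is (0, 1).
For λ=-6: (A-λI) row 2 is [-7, 7], so an eigenvector is (-1, -1).
General solution: K_1e^(t)(0,1) + K_2e^(-6t)(-1,-1).

x(t) = -K_2e^(-6t), z(t) = K_1e^(t) - K_2e^(-6t)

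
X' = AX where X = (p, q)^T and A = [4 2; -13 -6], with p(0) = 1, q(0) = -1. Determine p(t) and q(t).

Coefficient matrix A = [[4, 2], [-13, -6]].
Characteristic polynomial det(A - λI) = λ^2 + 2λ + 2 = 0.
Eigenvalues λ = -1 ± i (complex conjugate pair).
For λ=-1+i: an eigenvector is (1,-3) - i(-1,2) = (1 + i, -3 - 2i).
A real fundamental pair from Re and Im of e^((-1+i)t)v: X_1 = e^(-t)(cos(t)·(1,-3) + sin(t)·(-1,2)), X_2 = e^(-t)(sin(t)·(1,-3) - cos(t)·(-1,2)).
General solution: C_1X_1 + C_2X_2.
Applying p(0)=1, q(0)=-1 gives C_1=-1, C_2=2.

p(t) = 3e^(-t)sin(t) + e^(-t)cos(t), q(t) = -8e^(-t)sin(t) - e^(-t)cos(t)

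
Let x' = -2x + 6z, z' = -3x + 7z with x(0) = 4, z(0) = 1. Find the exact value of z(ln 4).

A = [[-2,6],[-3,7]]; eigenvalues λ = 1, 4.
Eigenvectors: (-2,-1) for λ=1, (-1,-1) for λ=4.
From the initial condition, c_1 = -3, c_2 = 2.
z(ln 4) = (-3)(4^1)(-1) + (2)(4^4)(-1) = -500.

-500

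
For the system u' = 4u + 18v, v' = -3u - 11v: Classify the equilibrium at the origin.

A = [[4,18],[-3,-11]]; det(A-λI) = λ^2 + 7λ + 10.
λ = -5, -2: both negative.

stable node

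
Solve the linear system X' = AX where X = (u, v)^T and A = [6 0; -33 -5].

u(t) = -C_2e^(6t), v(t) = C_1e^(-5t) + 3C_2e^(6t)

Coefficient matrix A = [[6, 0], [-33, -5]].
Characteristic polynomial det(A - λI) = λ^2 - λ - 30 = 0.
Eigenvalues λ = -5, 6.
For λ=-5: (A-λI) row 1 is [11, 0], so an eigenvector is (0, 1).
For λ=6: (A-λI) row 2 is [-33, -11], so an eigenvector is (-1, 3).
General solution: C_1e^(-5t)(0,1) + C_2e^(6t)(-1,3).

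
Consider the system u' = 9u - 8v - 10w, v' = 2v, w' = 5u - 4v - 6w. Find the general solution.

Coefficient matrix A = [[9, -8, -10], [0, 2, 0], [5, -4, -6]].
det(A - λI) = 0 gives eigenvalues λ = 2, -1, 4.
For λ=2: eigenvector (4,1,2).
For λ=-1: eigenvector (-1,0,-1).
For λ=4: eigenvector (2,0,1).
General solution: c_1e^(2t)(4,1,2) + c_2e^(-t)(-1,0,-1) + c_3e^(4t)(2,0,1).

u(t) = 4c_1e^(2t) - c_2e^(-t) + 2c_3e^(4t), v(t) = c_1e^(2t), w(t) = 2c_1e^(2t) - c_2e^(-t) + c_3e^(4t)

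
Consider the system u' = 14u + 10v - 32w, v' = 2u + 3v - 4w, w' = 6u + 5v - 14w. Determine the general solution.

Coefficient matrix A = [[14, 10, -32], [2, 3, -4], [6, 5, -14]].
det(A - λI) = 0 gives eigenvalues λ = 2, 3, -2.
For λ=2: eigenvector (-1,-2,-1).
For λ=3: eigenvector (2,1,1).
For λ=-2: eigenvector (2,0,1).
General solution: c_1e^(2t)(-1,-2,-1) + c_2e^(3t)(2,1,1) + c_3e^(-2t)(2,0,1).

u(t) = -c_1e^(2t) + 2c_2e^(3t) + 2c_3e^(-2t), v(t) = -2c_1e^(2t) + c_2e^(3t), w(t) = -c_1e^(2t) + c_2e^(3t) + c_3e^(-2t)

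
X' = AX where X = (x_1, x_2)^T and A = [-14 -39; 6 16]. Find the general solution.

Coefficient matrix A = [[-14, -39], [6, 16]].
Characteristic polynomial det(A - λI) = λ^2 - 2λ + 10 = 0.
Eigenvalues λ = 1 ± 3i (complex conjugate pair).
For λ=1+3i: an eigenvector is (2,-1) - i(3,-1) = (2 - 3i, -1 + i).
A real fundamental pair from Re and Im of e^((1+3i)t)v: X_1 = e^(t)(cos(3t)·(2,-1) + sin(3t)·(3,-1)), X_2 = e^(t)(sin(3t)·(2,-1) - cos(3t)·(3,-1)).
General solution: c_1X_1 + c_2X_2.

x_1(t) = 3c_1e^(t)sin(3t) + 2c_1e^(t)cos(3t) + 2c_2e^(t)sin(3t) - 3c_2e^(t)cos(3t), x_2(t) = -c_1e^(t)sin(3t) - c_1e^(t)cos(3t) - c_2e^(t)sin(3t) + c_2e^(t)cos(3t)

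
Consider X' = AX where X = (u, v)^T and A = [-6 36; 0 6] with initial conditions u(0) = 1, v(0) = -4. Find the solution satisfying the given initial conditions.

u(t) = -12e^(6t) + 13e^(-6t), v(t) = -4e^(6t)

Coefficient matrix A = [[-6, 36], [0, 6]].
Characteristic polynomial det(A - λI) = λ^2 - 36 = 0.
Eigenvalues λ = 6, -6.
For λ=6: (A-λI) row 1 is [-12, 36], so an eigenvector is (-3, -1).
For λ=-6: (A-λI) row 1 is [0, 36], so an eigenvector is (-1, 0).
General solution: K_1e^(6t)(-3,-1) + K_2e^(-6t)(-1,0).
Applying u(0)=1, v(0)=-4 gives K_1=4, K_2=-13.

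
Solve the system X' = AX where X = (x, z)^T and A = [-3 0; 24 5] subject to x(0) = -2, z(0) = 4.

Coefficient matrix A = [[-3, 0], [24, 5]].
Characteristic polynomial det(A - λI) = λ^2 - 2λ - 15 = 0.
Eigenvalues λ = -3, 5.
For λ=-3: (A-λI) row 2 is [24, 8], so an eigenvector is (1, -3).
For λ=5: (A-λI) row 1 is [-8, 0], so an eigenvector is (0, 1).
General solution: C_1e^(-3t)(1,-3) + C_2e^(5t)(0,1).
Applying x(0)=-2, z(0)=4 gives C_1=-2, C_2=-2.

x(t) = -2e^(-3t), z(t) = -2e^(5t) + 6e^(-3t)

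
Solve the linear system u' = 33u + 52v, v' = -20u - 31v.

Coefficient matrix A = [[33, 52], [-20, -31]].
Characteristic polynomial det(A - λI) = λ^2 - 2λ + 17 = 0.
Eigenvalues λ = 1 ± 4i (complex conjugate pair).
For λ=1+4i: an eigenvector is (2,-1) - i(3,-2) = (2 - 3i, -1 + 2i).
A real fundamental pair from Re and Im of e^((1+4i)t)v: X_1 = e^(t)(cos(4t)·(2,-1) + sin(4t)·(3,-2)), X_2 = e^(t)(sin(4t)·(2,-1) - cos(4t)·(3,-2)).
General solution: K_1X_1 + K_2X_2.

u(t) = 3K_1e^(t)sin(4t) + 2K_1e^(t)cos(4t) + 2K_2e^(t)sin(4t) - 3K_2e^(t)cos(4t), v(t) = -2K_1e^(t)sin(4t) - K_1e^(t)cos(4t) - K_2e^(t)sin(4t) + 2K_2e^(t)cos(4t)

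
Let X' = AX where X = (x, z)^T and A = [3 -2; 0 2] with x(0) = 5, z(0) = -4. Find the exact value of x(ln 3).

A = [[3,-2],[0,2]]; eigenvalues λ = 2, 3.
Eigenvectors: (-2,-1) for λ=2, (1,0) for λ=3.
From the initial condition, c_1 = 4, c_2 = 13.
x(ln 3) = (4)(3^2)(-2) + (13)(3^3)(1) = 279.

279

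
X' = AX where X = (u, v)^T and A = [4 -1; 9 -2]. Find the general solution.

Coefficient matrix A = [[4, -1], [9, -2]].
Characteristic polynomial det(A - λI) = λ^2 - 2λ + 1 = 0.
Single eigenvalue λ = 1 with algebraic multiplicity 2.
Eigenvector v = (1,3); generalized eigenvector w with (A-λI)w=v is (0,-1).
General solution: e^(t)[K_1·v + K_2·(t·v + w)].

u(t) = K_1e^(t) + K_2te^(t), v(t) = 3K_1e^(t) + 3K_2te^(t) - K_2e^(t)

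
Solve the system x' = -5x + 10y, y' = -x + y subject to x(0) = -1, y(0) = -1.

Coefficient matrix A = [[-5, 10], [-1, 1]].
Characteristic polynomial det(A - λI) = λ^2 + 4λ + 5 = 0.
Eigenvalues λ = -2 ± i (complex conjugate pair).
For λ=-2+i: an eigenvector is (1,0) - i(-3,-1) = (1 + 3i, 0 + i).
A real fundamental pair from Re and Im of e^((-2+i)t)v: X_1 = e^(-2t)(cos(t)·(1,0) + sin(t)·(-3,-1)), X_2 = e^(-2t)(sin(t)·(1,0) - cos(t)·(-3,-1)).
General solution: C_1X_1 + C_2X_2.
Applying x(0)=-1, y(0)=-1 gives C_1=2, C_2=-1.

x(t) = -7e^(-2t)sin(t) - e^(-2t)cos(t), y(t) = -2e^(-2t)sin(t) - e^(-2t)cos(t)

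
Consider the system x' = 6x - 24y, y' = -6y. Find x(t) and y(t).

x(t) = -c_1e^(6t) + 2c_2e^(-6t), y(t) = c_2e^(-6t)

Coefficient matrix A = [[6, -24], [0, -6]].
Characteristic polynomial det(A - λI) = λ^2 - 36 = 0.
Eigenvalues λ = 6, -6.
For λ=6: (A-λI) row 1 is [0, -24], so an eigenvector is (-1, 0).
For λ=-6: (A-λI) row 1 is [12, -24], so an eigenvector is (2, 1).
General solution: c_1e^(6t)(-1,0) + c_2e^(-6t)(2,1).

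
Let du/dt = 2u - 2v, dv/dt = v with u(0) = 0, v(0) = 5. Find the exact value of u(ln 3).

-60

A = [[2,-2],[0,1]]; eigenvalues λ = 1, 2.
Eigenvectors: (-2,-1) for λ=1, (1,0) for λ=2.
From the initial condition, c_1 = -5, c_2 = -10.
u(ln 3) = (-5)(3^1)(-2) + (-10)(3^2)(1) = -60.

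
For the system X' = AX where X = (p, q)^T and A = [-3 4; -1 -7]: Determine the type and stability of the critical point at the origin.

stable improper node

A = [[-3,4],[-1,-7]]; det(A-λI) = λ^2 + 10λ + 25.
repeated λ = -5 with a single eigenvector.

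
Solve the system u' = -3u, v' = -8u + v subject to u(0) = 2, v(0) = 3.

u(t) = 2e^(-3t), v(t) = -e^(t) + 4e^(-3t)

Coefficient matrix A = [[-3, 0], [-8, 1]].
Characteristic polynomial det(A - λI) = λ^2 + 2λ - 3 = 0.
Eigenvalues λ = -3, 1.
For λ=-3: (A-λI) row 2 is [-8, 4], so an eigenvector is (1, 2).
For λ=1: (A-λI) row 1 is [-4, 0], so an eigenvector is (0, 1).
General solution: K_1e^(-3t)(1,2) + K_2e^(t)(0,1).
Applying u(0)=2, v(0)=3 gives K_1=2, K_2=-1.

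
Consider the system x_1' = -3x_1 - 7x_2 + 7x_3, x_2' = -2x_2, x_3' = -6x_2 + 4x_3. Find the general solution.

x_1(t) = C_1e^(-3t) - C_2e^(4t), x_2(t) = C_3e^(-2t), x_3(t) = -C_2e^(4t) + C_3e^(-2t)

Coefficient matrix A = [[-3, -7, 7], [0, -2, 0], [0, -6, 4]].
det(A - λI) = 0 gives eigenvalues λ = -3, 4, -2.
For λ=-3: eigenvector (1,0,0).
For λ=4: eigenvector (-1,0,-1).
For λ=-2: eigenvector (0,1,1).
General solution: C_1e^(-3t)(1,0,0) + C_2e^(4t)(-1,0,-1) + C_3e^(-2t)(0,1,1).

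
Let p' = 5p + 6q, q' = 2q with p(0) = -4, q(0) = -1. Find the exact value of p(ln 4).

-6112

A = [[5,6],[0,2]]; eigenvalues λ = 2, 5.
Eigenvectors: (-2,1) for λ=2, (1,0) for λ=5.
From the initial condition, c_1 = -1, c_2 = -6.
p(ln 4) = (-1)(4^2)(-2) + (-6)(4^5)(1) = -6112.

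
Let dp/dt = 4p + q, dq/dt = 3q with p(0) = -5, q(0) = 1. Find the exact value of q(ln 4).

A = [[4,1],[0,3]]; eigenvalues λ = 3, 4.
Eigenvectors: (1,-1) for λ=3, (1,0) for λ=4.
From the initial condition, c_1 = -1, c_2 = -4.
q(ln 4) = (-1)(4^3)(-1) + (-4)(4^4)(0) = 64.

64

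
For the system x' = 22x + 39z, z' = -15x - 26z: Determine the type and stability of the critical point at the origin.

A = [[22,39],[-15,-26]]; det(A-λI) = λ^2 + 4λ + 13.
λ = -2 ± 3i: negative real part.

stable spiral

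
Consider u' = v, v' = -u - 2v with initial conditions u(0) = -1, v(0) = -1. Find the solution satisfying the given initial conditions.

u(t) = -2te^(-t) - e^(-t), v(t) = 2te^(-t) - e^(-t)

Coefficient matrix A = [[0, 1], [-1, -2]].
Characteristic polynomial det(A - λI) = λ^2 + 2λ + 1 = 0.
Single eigenvalue λ = -1 with algebraic multiplicity 2.
Eigenvector v = (-1,1); generalized eigenvector w with (A-λI)w=v is (0,-1).
General solution: e^(-t)[C_1·v + C_2·(t·v + w)].
Applying u(0)=-1, v(0)=-1 gives C_1=1, C_2=2.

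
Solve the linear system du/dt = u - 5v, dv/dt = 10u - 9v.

u(t) = C_1e^(-4t)sin(5t) - C_2e^(-4t)cos(5t), v(t) = C_1e^(-4t)sin(5t) - C_1e^(-4t)cos(5t) - C_2e^(-4t)sin(5t) - C_2e^(-4t)cos(5t)

Coefficient matrix A = [[1, -5], [10, -9]].
Characteristic polynomial det(A - λI) = λ^2 + 8λ + 41 = 0.
Eigenvalues λ = -4 ± 5i (complex conjugate pair).
For λ=-4+5i: an eigenvector is (0,-1) - i(1,1) = (0 - i, -1 - i).
A real fundamental pair from Re and Im of e^((-4+5i)t)v: X_1 = e^(-4t)(cos(5t)·(0,-1) + sin(5t)·(1,1)), X_2 = e^(-4t)(sin(5t)·(0,-1) - cos(5t)·(1,1)).
General solution: C_1X_1 + C_2X_2.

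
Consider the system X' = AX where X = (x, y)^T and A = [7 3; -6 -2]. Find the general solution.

x(t) = K_1e^(t) + K_2e^(4t), y(t) = -2K_1e^(t) - K_2e^(4t)

Coefficient matrix A = [[7, 3], [-6, -2]].
Characteristic polynomial det(A - λI) = λ^2 - 5λ + 4 = 0.
Eigenvalues λ = 1, 4.
For λ=1: (A-λI) row 1 is [6, 3], so an eigenvector is (1, -2).
For λ=4: (A-λI) row 1 is [3, 3], so an eigenvector is (1, -1).
General solution: K_1e^(t)(1,-2) + K_2e^(4t)(1,-1).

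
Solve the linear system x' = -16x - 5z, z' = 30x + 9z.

x(t) = C_1e^(-6t) - C_2e^(-t), z(t) = -2C_1e^(-6t) + 3C_2e^(-t)

Coefficient matrix A = [[-16, -5], [30, 9]].
Characteristic polynomial det(A - λI) = λ^2 + 7λ + 6 = 0.
Eigenvalues λ = -6, -1.
For λ=-6: (A-λI) row 1 is [-10, -5], so an eigenvector is (1, -2).
For λ=-1: (A-λI) row 1 is [-15, -5], so an eigenvector is (-1, 3).
General solution: C_1e^(-6t)(1,-2) + C_2e^(-t)(-1,3).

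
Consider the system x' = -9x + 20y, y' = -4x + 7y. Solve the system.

Coefficient matrix A = [[-9, 20], [-4, 7]].
Characteristic polynomial det(A - λI) = λ^2 + 2λ + 17 = 0.
Eigenvalues λ = -1 ± 4i (complex conjugate pair).
For λ=-1+4i: an eigenvector is (1,0) - i(-2,-1) = (1 + 2i, 0 + i).
A real fundamental pair from Re and Im of e^((-1+4i)t)v: X_1 = e^(-t)(cos(4t)·(1,0) + sin(4t)·(-2,-1)), X_2 = e^(-t)(sin(4t)·(1,0) - cos(4t)·(-2,-1)).
General solution: K_1X_1 + K_2X_2.

x(t) = -2K_1e^(-t)sin(4t) + K_1e^(-t)cos(4t) + K_2e^(-t)sin(4t) + 2K_2e^(-t)cos(4t), y(t) = -K_1e^(-t)sin(4t) + K_2e^(-t)cos(4t)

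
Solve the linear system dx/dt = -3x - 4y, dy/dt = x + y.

Coefficient matrix A = [[-3, -4], [1, 1]].
Characteristic polynomial det(A - λI) = λ^2 + 2λ + 1 = 0.
Single eigenvalue λ = -1 with algebraic multiplicity 2.
Eigenvector v = (2,-1); generalized eigenvector w with (A-λI)w=v is (-1,0).
General solution: e^(-t)[c_1·v + c_2·(t·v + w)].

x(t) = 2c_1e^(-t) + 2c_2te^(-t) - c_2e^(-t), y(t) = -c_1e^(-t) - c_2te^(-t)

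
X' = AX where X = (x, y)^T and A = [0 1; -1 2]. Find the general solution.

x(t) = -K_1e^(t) - K_2te^(t) + K_2e^(t), y(t) = -K_1e^(t) - K_2te^(t)

Coefficient matrix A = [[0, 1], [-1, 2]].
Characteristic polynomial det(A - λI) = λ^2 - 2λ + 1 = 0.
Single eigenvalue λ = 1 with algebraic multiplicity 2.
Eigenvector v = (-1,-1); generalized eigenvector w with (A-λI)w=v is (1,0).
General solution: e^(t)[K_1·v + K_2·(t·v + w)].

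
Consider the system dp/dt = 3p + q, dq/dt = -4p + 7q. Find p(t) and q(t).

Coefficient matrix A = [[3, 1], [-4, 7]].
Characteristic polynomial det(A - λI) = λ^2 - 10λ + 25 = 0.
Single eigenvalue λ = 5 with algebraic multiplicity 2.
Eigenvector v = (-1,-2); generalized eigenvector w with (A-λI)w=v is (2,3).
General solution: e^(5t)[K_1·v + K_2·(t·v + w)].

p(t) = -K_1e^(5t) - K_2te^(5t) + 2K_2e^(5t), q(t) = -2K_1e^(5t) - 2K_2te^(5t) + 3K_2e^(5t)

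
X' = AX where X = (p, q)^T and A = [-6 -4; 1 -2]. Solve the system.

p(t) = 2C_1e^(-4t) + 2C_2te^(-4t) + 3C_2e^(-4t), q(t) = -C_1e^(-4t) - C_2te^(-4t) - 2C_2e^(-4t)

Coefficient matrix A = [[-6, -4], [1, -2]].
Characteristic polynomial det(A - λI) = λ^2 + 8λ + 16 = 0.
Single eigenvalue λ = -4 with algebraic multiplicity 2.
Eigenvector v = (2,-1); generalized eigenvector w with (A-λI)w=v is (3,-2).
General solution: e^(-4t)[C_1·v + C_2·(t·v + w)].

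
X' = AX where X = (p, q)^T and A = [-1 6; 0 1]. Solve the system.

p(t) = c_1e^(-t) - 3c_2e^(t), q(t) = -c_2e^(t)

Coefficient matrix A = [[-1, 6], [0, 1]].
Characteristic polynomial det(A - λI) = λ^2 - 1 = 0.
Eigenvalues λ = -1, 1.
For λ=-1: (A-λI) row 1 is [0, 6], so an eigenvector is (1, 0).
For λ=1: (A-λI) row 1 is [-2, 6], so an eigenvector is (-3, -1).
General solution: c_1e^(-t)(1,0) + c_2e^(t)(-3,-1).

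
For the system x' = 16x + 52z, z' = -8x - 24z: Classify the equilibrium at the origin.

stable spiral

A = [[16,52],[-8,-24]]; det(A-λI) = λ^2 + 8λ + 32.
λ = -4 ± 4i: negative real part.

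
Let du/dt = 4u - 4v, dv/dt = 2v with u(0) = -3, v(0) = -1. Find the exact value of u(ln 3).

A = [[4,-4],[0,2]]; eigenvalues λ = 2, 4.
Eigenvectors: (2,1) for λ=2, (-1,0) for λ=4.
From the initial condition, c_1 = -1, c_2 = 1.
u(ln 3) = (-1)(3^2)(2) + (1)(3^4)(-1) = -99.

-99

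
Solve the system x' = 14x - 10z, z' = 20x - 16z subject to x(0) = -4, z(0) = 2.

Coefficient matrix A = [[14, -10], [20, -16]].
Characteristic polynomial det(A - λI) = λ^2 + 2λ - 24 = 0.
Eigenvalues λ = 4, -6.
For λ=4: (A-λI) row 1 is [10, -10], so an eigenvector is (1, 1).
For λ=-6: (A-λI) row 1 is [20, -10], so an eigenvector is (1, 2).
General solution: K_1e^(4t)(1,1) + K_2e^(-6t)(1,2).
Applying x(0)=-4, z(0)=2 gives K_1=-10, K_2=6.

x(t) = -10e^(4t) + 6e^(-6t), z(t) = -10e^(4t) + 12e^(-6t)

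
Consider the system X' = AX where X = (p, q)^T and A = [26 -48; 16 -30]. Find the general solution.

Coefficient matrix A = [[26, -48], [16, -30]].
Characteristic polynomial det(A - λI) = λ^2 + 4λ - 12 = 0.
Eigenvalues λ = -6, 2.
For λ=-6: (A-λI) row 1 is [32, -48], so an eigenvector is (-3, -2).
For λ=2: (A-λI) row 1 is [24, -48], so an eigenvector is (-2, -1).
General solution: K_1e^(-6t)(-3,-2) + K_2e^(2t)(-2,-1).

p(t) = -3K_1e^(-6t) - 2K_2e^(2t), q(t) = -2K_1e^(-6t) - K_2e^(2t)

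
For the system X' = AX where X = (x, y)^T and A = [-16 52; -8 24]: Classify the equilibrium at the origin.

A = [[-16,52],[-8,24]]; det(A-λI) = λ^2 - 8λ + 32.
λ = 4 ± 4i: positive real part.

unstable spiral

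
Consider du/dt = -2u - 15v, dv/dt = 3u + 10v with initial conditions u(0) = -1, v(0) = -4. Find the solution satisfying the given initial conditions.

u(t) = 22e^(4t)sin(3t) - e^(4t)cos(3t), v(t) = -9e^(4t)sin(3t) - 4e^(4t)cos(3t)

Coefficient matrix A = [[-2, -15], [3, 10]].
Characteristic polynomial det(A - λI) = λ^2 - 8λ + 25 = 0.
Eigenvalues λ = 4 ± 3i (complex conjugate pair).
For λ=4+3i: an eigenvector is (-2,1) - i(-1,0) = (-2 + i, 1).
A real fundamental pair from Re and Im of e^((4+3i)t)v: X_1 = e^(4t)(cos(3t)·(-2,1) + sin(3t)·(-1,0)), X_2 = e^(4t)(sin(3t)·(-2,1) - cos(3t)·(-1,0)).
General solution: c_1X_1 + c_2X_2.
Applying u(0)=-1, v(0)=-4 gives c_1=-4, c_2=-9.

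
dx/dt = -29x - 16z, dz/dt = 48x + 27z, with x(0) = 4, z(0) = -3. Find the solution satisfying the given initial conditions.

x(t) = -6e^(3t) + 10e^(-5t), z(t) = 12e^(3t) - 15e^(-5t)

Coefficient matrix A = [[-29, -16], [48, 27]].
Characteristic polynomial det(A - λI) = λ^2 + 2λ - 15 = 0.
Eigenvalues λ = 3, -5.
For λ=3: (A-λI) row 1 is [-32, -16], so an eigenvector is (1, -2).
For λ=-5: (A-λI) row 1 is [-24, -16], so an eigenvector is (2, -3).
General solution: c_1e^(3t)(1,-2) + c_2e^(-5t)(2,-3).
Applying x(0)=4, z(0)=-3 gives c_1=-6, c_2=5.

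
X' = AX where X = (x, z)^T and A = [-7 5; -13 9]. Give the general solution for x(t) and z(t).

x(t) = -2c_1e^(t)sin(t) - c_1e^(t)cos(t) - c_2e^(t)sin(t) + 2c_2e^(t)cos(t), z(t) = -3c_1e^(t)sin(t) - 2c_1e^(t)cos(t) - 2c_2e^(t)sin(t) + 3c_2e^(t)cos(t)

Coefficient matrix A = [[-7, 5], [-13, 9]].
Characteristic polynomial det(A - λI) = λ^2 - 2λ + 2 = 0.
Eigenvalues λ = 1 ± i (complex conjugate pair).
For λ=1+i: an eigenvector is (-1,-2) - i(-2,-3) = (-1 + 2i, -2 + 3i).
A real fundamental pair from Re and Im of e^((1+i)t)v: X_1 = e^(t)(cos(t)·(-1,-2) + sin(t)·(-2,-3)), X_2 = e^(t)(sin(t)·(-1,-2) - cos(t)·(-2,-3)).
General solution: c_1X_1 + c_2X_2.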